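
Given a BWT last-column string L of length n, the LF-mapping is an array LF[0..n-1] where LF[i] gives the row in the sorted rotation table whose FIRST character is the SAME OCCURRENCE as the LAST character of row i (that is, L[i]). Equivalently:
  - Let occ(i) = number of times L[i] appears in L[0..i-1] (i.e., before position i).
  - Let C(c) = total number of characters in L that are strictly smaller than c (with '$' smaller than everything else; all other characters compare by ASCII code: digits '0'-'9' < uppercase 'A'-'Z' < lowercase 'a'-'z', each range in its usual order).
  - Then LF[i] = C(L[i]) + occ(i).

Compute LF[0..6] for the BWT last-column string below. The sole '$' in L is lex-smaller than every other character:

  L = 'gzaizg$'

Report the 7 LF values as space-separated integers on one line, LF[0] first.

Char counts: '$':1, 'a':1, 'g':2, 'i':1, 'z':2
C (first-col start): C('$')=0, C('a')=1, C('g')=2, C('i')=4, C('z')=5
L[0]='g': occ=0, LF[0]=C('g')+0=2+0=2
L[1]='z': occ=0, LF[1]=C('z')+0=5+0=5
L[2]='a': occ=0, LF[2]=C('a')+0=1+0=1
L[3]='i': occ=0, LF[3]=C('i')+0=4+0=4
L[4]='z': occ=1, LF[4]=C('z')+1=5+1=6
L[5]='g': occ=1, LF[5]=C('g')+1=2+1=3
L[6]='$': occ=0, LF[6]=C('$')+0=0+0=0

Answer: 2 5 1 4 6 3 0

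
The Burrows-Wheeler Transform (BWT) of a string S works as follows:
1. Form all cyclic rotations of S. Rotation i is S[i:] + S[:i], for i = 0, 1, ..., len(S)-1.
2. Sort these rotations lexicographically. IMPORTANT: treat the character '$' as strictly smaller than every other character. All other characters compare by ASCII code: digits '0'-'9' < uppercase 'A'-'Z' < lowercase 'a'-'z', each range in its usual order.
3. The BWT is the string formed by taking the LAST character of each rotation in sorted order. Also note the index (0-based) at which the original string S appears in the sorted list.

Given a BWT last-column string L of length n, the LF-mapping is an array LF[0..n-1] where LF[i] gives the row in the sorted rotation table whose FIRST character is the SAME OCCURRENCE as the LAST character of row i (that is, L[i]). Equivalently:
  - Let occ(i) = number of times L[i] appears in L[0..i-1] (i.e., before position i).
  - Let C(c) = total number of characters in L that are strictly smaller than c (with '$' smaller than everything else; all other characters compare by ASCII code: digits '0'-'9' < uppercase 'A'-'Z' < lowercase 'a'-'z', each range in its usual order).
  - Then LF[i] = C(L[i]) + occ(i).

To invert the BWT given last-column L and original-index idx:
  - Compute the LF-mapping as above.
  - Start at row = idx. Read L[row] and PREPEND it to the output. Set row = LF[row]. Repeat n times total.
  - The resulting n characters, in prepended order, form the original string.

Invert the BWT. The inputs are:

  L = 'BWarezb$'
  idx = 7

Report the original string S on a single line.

LF mapping: 1 2 3 6 5 7 4 0
Walk LF starting at row 7, prepending L[row]:
  step 1: row=7, L[7]='$', prepend. Next row=LF[7]=0
  step 2: row=0, L[0]='B', prepend. Next row=LF[0]=1
  step 3: row=1, L[1]='W', prepend. Next row=LF[1]=2
  step 4: row=2, L[2]='a', prepend. Next row=LF[2]=3
  step 5: row=3, L[3]='r', prepend. Next row=LF[3]=6
  step 6: row=6, L[6]='b', prepend. Next row=LF[6]=4
  step 7: row=4, L[4]='e', prepend. Next row=LF[4]=5
  step 8: row=5, L[5]='z', prepend. Next row=LF[5]=7
Reversed output: zebraWB$

Answer: zebraWB$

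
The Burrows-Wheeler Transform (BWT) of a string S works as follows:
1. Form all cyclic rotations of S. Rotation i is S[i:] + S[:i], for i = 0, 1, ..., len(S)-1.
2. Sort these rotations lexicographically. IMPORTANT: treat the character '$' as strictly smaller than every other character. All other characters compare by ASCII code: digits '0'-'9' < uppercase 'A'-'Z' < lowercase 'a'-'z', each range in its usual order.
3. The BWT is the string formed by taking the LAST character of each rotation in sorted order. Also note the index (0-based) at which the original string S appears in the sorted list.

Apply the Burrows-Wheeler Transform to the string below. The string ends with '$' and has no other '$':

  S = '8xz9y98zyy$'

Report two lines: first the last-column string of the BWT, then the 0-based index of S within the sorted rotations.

Answer: y$9yz8y9zx8
1

Derivation:
All 11 rotations (rotation i = S[i:]+S[:i]):
  rot[0] = 8xz9y98zyy$
  rot[1] = xz9y98zyy$8
  rot[2] = z9y98zyy$8x
  rot[3] = 9y98zyy$8xz
  rot[4] = y98zyy$8xz9
  rot[5] = 98zyy$8xz9y
  rot[6] = 8zyy$8xz9y9
  rot[7] = zyy$8xz9y98
  rot[8] = yy$8xz9y98z
  rot[9] = y$8xz9y98zy
  rot[10] = $8xz9y98zyy
Sorted (with $ < everything):
  sorted[0] = $8xz9y98zyy  (last char: 'y')
  sorted[1] = 8xz9y98zyy$  (last char: '$')
  sorted[2] = 8zyy$8xz9y9  (last char: '9')
  sorted[3] = 98zyy$8xz9y  (last char: 'y')
  sorted[4] = 9y98zyy$8xz  (last char: 'z')
  sorted[5] = xz9y98zyy$8  (last char: '8')
  sorted[6] = y$8xz9y98zy  (last char: 'y')
  sorted[7] = y98zyy$8xz9  (last char: '9')
  sorted[8] = yy$8xz9y98z  (last char: 'z')
  sorted[9] = z9y98zyy$8x  (last char: 'x')
  sorted[10] = zyy$8xz9y98  (last char: '8')
Last column: y$9yz8y9zx8
Original string S is at sorted index 1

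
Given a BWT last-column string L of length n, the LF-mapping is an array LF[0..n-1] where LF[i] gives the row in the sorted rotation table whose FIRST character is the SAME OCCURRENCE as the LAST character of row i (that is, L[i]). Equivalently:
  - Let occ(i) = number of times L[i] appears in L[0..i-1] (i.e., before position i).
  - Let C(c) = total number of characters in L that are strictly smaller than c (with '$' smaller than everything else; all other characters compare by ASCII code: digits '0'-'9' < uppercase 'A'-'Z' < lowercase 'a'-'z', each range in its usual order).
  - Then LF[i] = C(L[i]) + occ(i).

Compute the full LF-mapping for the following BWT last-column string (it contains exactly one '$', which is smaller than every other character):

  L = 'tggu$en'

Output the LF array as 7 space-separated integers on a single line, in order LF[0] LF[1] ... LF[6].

Char counts: '$':1, 'e':1, 'g':2, 'n':1, 't':1, 'u':1
C (first-col start): C('$')=0, C('e')=1, C('g')=2, C('n')=4, C('t')=5, C('u')=6
L[0]='t': occ=0, LF[0]=C('t')+0=5+0=5
L[1]='g': occ=0, LF[1]=C('g')+0=2+0=2
L[2]='g': occ=1, LF[2]=C('g')+1=2+1=3
L[3]='u': occ=0, LF[3]=C('u')+0=6+0=6
L[4]='$': occ=0, LF[4]=C('$')+0=0+0=0
L[5]='e': occ=0, LF[5]=C('e')+0=1+0=1
L[6]='n': occ=0, LF[6]=C('n')+0=4+0=4

Answer: 5 2 3 6 0 1 4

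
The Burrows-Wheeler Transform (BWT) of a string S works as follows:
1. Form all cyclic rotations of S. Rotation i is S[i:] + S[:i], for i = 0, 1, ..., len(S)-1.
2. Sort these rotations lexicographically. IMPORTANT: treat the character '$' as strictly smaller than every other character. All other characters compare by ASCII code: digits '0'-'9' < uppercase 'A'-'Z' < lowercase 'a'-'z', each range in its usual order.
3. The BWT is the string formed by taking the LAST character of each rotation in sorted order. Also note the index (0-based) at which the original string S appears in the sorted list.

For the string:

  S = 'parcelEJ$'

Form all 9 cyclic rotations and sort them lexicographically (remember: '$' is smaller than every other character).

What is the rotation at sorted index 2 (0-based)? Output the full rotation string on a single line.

All 9 rotations (rotation i = S[i:]+S[:i]):
  rot[0] = parcelEJ$
  rot[1] = arcelEJ$p
  rot[2] = rcelEJ$pa
  rot[3] = celEJ$par
  rot[4] = elEJ$parc
  rot[5] = lEJ$parce
  rot[6] = EJ$parcel
  rot[7] = J$parcelE
  rot[8] = $parcelEJ
Sorted (with $ < everything):
  sorted[0] = $parcelEJ
  sorted[1] = EJ$parcel
  sorted[2] = J$parcelE
  sorted[3] = arcelEJ$p
  sorted[4] = celEJ$par
  sorted[5] = elEJ$parc
  sorted[6] = lEJ$parce
  sorted[7] = parcelEJ$
  sorted[8] = rcelEJ$pa
sorted[2] = J$parcelE

Answer: J$parcelE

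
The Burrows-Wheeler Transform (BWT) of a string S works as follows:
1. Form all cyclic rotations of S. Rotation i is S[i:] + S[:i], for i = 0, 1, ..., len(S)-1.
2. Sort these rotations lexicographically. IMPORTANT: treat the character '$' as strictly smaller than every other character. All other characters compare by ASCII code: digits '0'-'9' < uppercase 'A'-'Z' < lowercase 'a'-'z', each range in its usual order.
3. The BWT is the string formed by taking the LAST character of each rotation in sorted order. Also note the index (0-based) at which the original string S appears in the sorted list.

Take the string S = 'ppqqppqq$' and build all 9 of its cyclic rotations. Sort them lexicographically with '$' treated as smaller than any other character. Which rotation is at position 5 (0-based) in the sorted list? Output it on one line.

All 9 rotations (rotation i = S[i:]+S[:i]):
  rot[0] = ppqqppqq$
  rot[1] = pqqppqq$p
  rot[2] = qqppqq$pp
  rot[3] = qppqq$ppq
  rot[4] = ppqq$ppqq
  rot[5] = pqq$ppqqp
  rot[6] = qq$ppqqpp
  rot[7] = q$ppqqppq
  rot[8] = $ppqqppqq
Sorted (with $ < everything):
  sorted[0] = $ppqqppqq
  sorted[1] = ppqq$ppqq
  sorted[2] = ppqqppqq$
  sorted[3] = pqq$ppqqp
  sorted[4] = pqqppqq$p
  sorted[5] = q$ppqqppq
  sorted[6] = qppqq$ppq
  sorted[7] = qq$ppqqpp
  sorted[8] = qqppqq$pp
sorted[5] = q$ppqqppq

Answer: q$ppqqppq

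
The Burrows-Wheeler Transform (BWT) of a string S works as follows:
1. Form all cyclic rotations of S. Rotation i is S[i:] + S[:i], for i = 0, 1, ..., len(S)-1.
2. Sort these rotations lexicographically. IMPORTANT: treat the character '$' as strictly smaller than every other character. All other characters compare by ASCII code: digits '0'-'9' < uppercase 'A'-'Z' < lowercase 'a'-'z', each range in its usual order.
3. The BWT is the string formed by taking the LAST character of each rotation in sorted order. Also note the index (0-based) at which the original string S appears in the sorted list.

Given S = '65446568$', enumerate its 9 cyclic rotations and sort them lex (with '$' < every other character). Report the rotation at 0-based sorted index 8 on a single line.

All 9 rotations (rotation i = S[i:]+S[:i]):
  rot[0] = 65446568$
  rot[1] = 5446568$6
  rot[2] = 446568$65
  rot[3] = 46568$654
  rot[4] = 6568$6544
  rot[5] = 568$65446
  rot[6] = 68$654465
  rot[7] = 8$6544656
  rot[8] = $65446568
Sorted (with $ < everything):
  sorted[0] = $65446568
  sorted[1] = 446568$65
  sorted[2] = 46568$654
  sorted[3] = 5446568$6
  sorted[4] = 568$65446
  sorted[5] = 65446568$
  sorted[6] = 6568$6544
  sorted[7] = 68$654465
  sorted[8] = 8$6544656
sorted[8] = 8$6544656

Answer: 8$6544656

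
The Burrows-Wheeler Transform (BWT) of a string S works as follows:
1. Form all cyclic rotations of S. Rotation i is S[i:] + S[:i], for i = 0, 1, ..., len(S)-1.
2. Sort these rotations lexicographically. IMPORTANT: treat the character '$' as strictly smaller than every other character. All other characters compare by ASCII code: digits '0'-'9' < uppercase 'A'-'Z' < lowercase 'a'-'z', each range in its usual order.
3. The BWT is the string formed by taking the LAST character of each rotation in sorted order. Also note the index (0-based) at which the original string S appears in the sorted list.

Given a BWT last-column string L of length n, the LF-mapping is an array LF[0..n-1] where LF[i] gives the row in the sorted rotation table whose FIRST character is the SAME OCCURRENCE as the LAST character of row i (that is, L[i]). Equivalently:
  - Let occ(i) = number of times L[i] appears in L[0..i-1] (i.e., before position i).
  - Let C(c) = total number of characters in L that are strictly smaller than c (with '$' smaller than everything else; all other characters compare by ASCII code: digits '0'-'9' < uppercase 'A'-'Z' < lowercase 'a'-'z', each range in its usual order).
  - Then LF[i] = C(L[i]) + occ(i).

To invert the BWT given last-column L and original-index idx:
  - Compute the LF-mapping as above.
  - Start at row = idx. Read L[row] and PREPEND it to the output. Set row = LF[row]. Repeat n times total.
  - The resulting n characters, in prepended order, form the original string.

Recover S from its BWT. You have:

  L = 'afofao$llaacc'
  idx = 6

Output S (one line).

LF mapping: 1 7 11 8 2 12 0 9 10 3 4 5 6
Walk LF starting at row 6, prepending L[row]:
  step 1: row=6, L[6]='$', prepend. Next row=LF[6]=0
  step 2: row=0, L[0]='a', prepend. Next row=LF[0]=1
  step 3: row=1, L[1]='f', prepend. Next row=LF[1]=7
  step 4: row=7, L[7]='l', prepend. Next row=LF[7]=9
  step 5: row=9, L[9]='a', prepend. Next row=LF[9]=3
  step 6: row=3, L[3]='f', prepend. Next row=LF[3]=8
  step 7: row=8, L[8]='l', prepend. Next row=LF[8]=10
  step 8: row=10, L[10]='a', prepend. Next row=LF[10]=4
  step 9: row=4, L[4]='a', prepend. Next row=LF[4]=2
  step 10: row=2, L[2]='o', prepend. Next row=LF[2]=11
  step 11: row=11, L[11]='c', prepend. Next row=LF[11]=5
  step 12: row=5, L[5]='o', prepend. Next row=LF[5]=12
  step 13: row=12, L[12]='c', prepend. Next row=LF[12]=6
Reversed output: cocoaalfalfa$

Answer: cocoaalfalfa$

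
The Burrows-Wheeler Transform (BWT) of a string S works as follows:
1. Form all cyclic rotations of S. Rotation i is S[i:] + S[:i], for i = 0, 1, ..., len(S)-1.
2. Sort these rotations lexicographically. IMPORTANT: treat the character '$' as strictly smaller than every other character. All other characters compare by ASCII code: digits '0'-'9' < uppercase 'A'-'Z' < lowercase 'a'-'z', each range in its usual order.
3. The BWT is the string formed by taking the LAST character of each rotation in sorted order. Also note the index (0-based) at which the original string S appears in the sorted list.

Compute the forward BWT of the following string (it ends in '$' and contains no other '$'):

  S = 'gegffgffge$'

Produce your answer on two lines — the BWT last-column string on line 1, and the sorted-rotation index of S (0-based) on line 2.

All 11 rotations (rotation i = S[i:]+S[:i]):
  rot[0] = gegffgffge$
  rot[1] = egffgffge$g
  rot[2] = gffgffge$ge
  rot[3] = ffgffge$geg
  rot[4] = fgffge$gegf
  rot[5] = gffge$gegff
  rot[6] = ffge$gegffg
  rot[7] = fge$gegffgf
  rot[8] = ge$gegffgff
  rot[9] = e$gegffgffg
  rot[10] = $gegffgffge
Sorted (with $ < everything):
  sorted[0] = $gegffgffge  (last char: 'e')
  sorted[1] = e$gegffgffg  (last char: 'g')
  sorted[2] = egffgffge$g  (last char: 'g')
  sorted[3] = ffge$gegffg  (last char: 'g')
  sorted[4] = ffgffge$geg  (last char: 'g')
  sorted[5] = fge$gegffgf  (last char: 'f')
  sorted[6] = fgffge$gegf  (last char: 'f')
  sorted[7] = ge$gegffgff  (last char: 'f')
  sorted[8] = gegffgffge$  (last char: '$')
  sorted[9] = gffge$gegff  (last char: 'f')
  sorted[10] = gffgffge$ge  (last char: 'e')
Last column: eggggfff$fe
Original string S is at sorted index 8

Answer: eggggfff$fe
8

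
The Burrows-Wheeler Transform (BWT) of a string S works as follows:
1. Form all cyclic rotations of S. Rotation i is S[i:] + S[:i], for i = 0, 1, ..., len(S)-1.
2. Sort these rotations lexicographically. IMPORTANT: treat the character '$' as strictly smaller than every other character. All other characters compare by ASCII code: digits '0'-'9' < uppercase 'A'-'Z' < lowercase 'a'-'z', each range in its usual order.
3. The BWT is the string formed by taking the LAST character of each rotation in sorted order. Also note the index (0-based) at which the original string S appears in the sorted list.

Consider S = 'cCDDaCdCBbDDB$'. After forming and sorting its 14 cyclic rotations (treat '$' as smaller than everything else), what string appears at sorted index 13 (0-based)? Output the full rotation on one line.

All 14 rotations (rotation i = S[i:]+S[:i]):
  rot[0] = cCDDaCdCBbDDB$
  rot[1] = CDDaCdCBbDDB$c
  rot[2] = DDaCdCBbDDB$cC
  rot[3] = DaCdCBbDDB$cCD
  rot[4] = aCdCBbDDB$cCDD
  rot[5] = CdCBbDDB$cCDDa
  rot[6] = dCBbDDB$cCDDaC
  rot[7] = CBbDDB$cCDDaCd
  rot[8] = BbDDB$cCDDaCdC
  rot[9] = bDDB$cCDDaCdCB
  rot[10] = DDB$cCDDaCdCBb
  rot[11] = DB$cCDDaCdCBbD
  rot[12] = B$cCDDaCdCBbDD
  rot[13] = $cCDDaCdCBbDDB
Sorted (with $ < everything):
  sorted[0] = $cCDDaCdCBbDDB
  sorted[1] = B$cCDDaCdCBbDD
  sorted[2] = BbDDB$cCDDaCdC
  sorted[3] = CBbDDB$cCDDaCd
  sorted[4] = CDDaCdCBbDDB$c
  sorted[5] = CdCBbDDB$cCDDa
  sorted[6] = DB$cCDDaCdCBbD
  sorted[7] = DDB$cCDDaCdCBb
  sorted[8] = DDaCdCBbDDB$cC
  sorted[9] = DaCdCBbDDB$cCD
  sorted[10] = aCdCBbDDB$cCDD
  sorted[11] = bDDB$cCDDaCdCB
  sorted[12] = cCDDaCdCBbDDB$
  sorted[13] = dCBbDDB$cCDDaC
sorted[13] = dCBbDDB$cCDDaC

Answer: dCBbDDB$cCDDaC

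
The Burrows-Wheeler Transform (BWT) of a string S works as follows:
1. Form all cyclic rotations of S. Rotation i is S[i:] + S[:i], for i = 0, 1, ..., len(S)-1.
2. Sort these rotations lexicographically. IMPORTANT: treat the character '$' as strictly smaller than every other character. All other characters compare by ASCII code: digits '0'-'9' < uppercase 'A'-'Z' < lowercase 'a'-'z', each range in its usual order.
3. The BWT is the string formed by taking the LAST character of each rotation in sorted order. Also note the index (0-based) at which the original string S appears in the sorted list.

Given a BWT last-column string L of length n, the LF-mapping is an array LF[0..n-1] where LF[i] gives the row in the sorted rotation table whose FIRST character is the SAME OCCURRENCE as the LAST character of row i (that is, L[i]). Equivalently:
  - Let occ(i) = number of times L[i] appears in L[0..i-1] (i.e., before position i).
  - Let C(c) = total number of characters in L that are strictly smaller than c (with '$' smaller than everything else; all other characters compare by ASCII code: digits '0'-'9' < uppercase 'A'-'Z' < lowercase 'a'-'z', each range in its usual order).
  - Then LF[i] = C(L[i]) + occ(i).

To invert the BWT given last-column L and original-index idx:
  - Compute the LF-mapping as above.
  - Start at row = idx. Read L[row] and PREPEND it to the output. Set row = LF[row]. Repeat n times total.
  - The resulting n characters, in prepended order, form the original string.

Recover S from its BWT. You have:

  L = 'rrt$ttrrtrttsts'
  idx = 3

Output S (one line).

LF mapping: 1 2 8 0 9 10 3 4 11 5 12 13 6 14 7
Walk LF starting at row 3, prepending L[row]:
  step 1: row=3, L[3]='$', prepend. Next row=LF[3]=0
  step 2: row=0, L[0]='r', prepend. Next row=LF[0]=1
  step 3: row=1, L[1]='r', prepend. Next row=LF[1]=2
  step 4: row=2, L[2]='t', prepend. Next row=LF[2]=8
  step 5: row=8, L[8]='t', prepend. Next row=LF[8]=11
  step 6: row=11, L[11]='t', prepend. Next row=LF[11]=13
  step 7: row=13, L[13]='t', prepend. Next row=LF[13]=14
  step 8: row=14, L[14]='s', prepend. Next row=LF[14]=7
  step 9: row=7, L[7]='r', prepend. Next row=LF[7]=4
  step 10: row=4, L[4]='t', prepend. Next row=LF[4]=9
  step 11: row=9, L[9]='r', prepend. Next row=LF[9]=5
  step 12: row=5, L[5]='t', prepend. Next row=LF[5]=10
  step 13: row=10, L[10]='t', prepend. Next row=LF[10]=12
  step 14: row=12, L[12]='s', prepend. Next row=LF[12]=6
  step 15: row=6, L[6]='r', prepend. Next row=LF[6]=3
Reversed output: rsttrtrsttttrr$

Answer: rsttrtrsttttrr$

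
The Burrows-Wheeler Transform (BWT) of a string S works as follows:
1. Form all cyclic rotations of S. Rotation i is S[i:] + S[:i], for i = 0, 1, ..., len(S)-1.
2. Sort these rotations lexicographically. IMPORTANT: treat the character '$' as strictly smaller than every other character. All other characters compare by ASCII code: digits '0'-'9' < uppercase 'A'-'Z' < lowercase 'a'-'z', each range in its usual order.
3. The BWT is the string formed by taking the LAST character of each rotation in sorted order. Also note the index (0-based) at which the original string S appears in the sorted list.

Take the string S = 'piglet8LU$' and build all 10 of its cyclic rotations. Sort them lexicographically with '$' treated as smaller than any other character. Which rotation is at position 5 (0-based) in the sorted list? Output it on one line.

Answer: glet8LU$pi

Derivation:
All 10 rotations (rotation i = S[i:]+S[:i]):
  rot[0] = piglet8LU$
  rot[1] = iglet8LU$p
  rot[2] = glet8LU$pi
  rot[3] = let8LU$pig
  rot[4] = et8LU$pigl
  rot[5] = t8LU$pigle
  rot[6] = 8LU$piglet
  rot[7] = LU$piglet8
  rot[8] = U$piglet8L
  rot[9] = $piglet8LU
Sorted (with $ < everything):
  sorted[0] = $piglet8LU
  sorted[1] = 8LU$piglet
  sorted[2] = LU$piglet8
  sorted[3] = U$piglet8L
  sorted[4] = et8LU$pigl
  sorted[5] = glet8LU$pi
  sorted[6] = iglet8LU$p
  sorted[7] = let8LU$pig
  sorted[8] = piglet8LU$
  sorted[9] = t8LU$pigle
sorted[5] = glet8LU$pi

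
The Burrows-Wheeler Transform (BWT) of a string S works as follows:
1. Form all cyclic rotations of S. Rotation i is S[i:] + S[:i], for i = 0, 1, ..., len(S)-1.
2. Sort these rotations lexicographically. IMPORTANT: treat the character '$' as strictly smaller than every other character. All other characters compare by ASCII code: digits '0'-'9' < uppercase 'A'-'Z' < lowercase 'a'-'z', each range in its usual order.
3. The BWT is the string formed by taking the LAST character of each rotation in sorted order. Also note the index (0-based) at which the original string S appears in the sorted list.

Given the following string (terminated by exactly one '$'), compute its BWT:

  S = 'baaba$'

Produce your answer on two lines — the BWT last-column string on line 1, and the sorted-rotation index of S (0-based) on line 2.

Answer: abbaa$
5

Derivation:
All 6 rotations (rotation i = S[i:]+S[:i]):
  rot[0] = baaba$
  rot[1] = aaba$b
  rot[2] = aba$ba
  rot[3] = ba$baa
  rot[4] = a$baab
  rot[5] = $baaba
Sorted (with $ < everything):
  sorted[0] = $baaba  (last char: 'a')
  sorted[1] = a$baab  (last char: 'b')
  sorted[2] = aaba$b  (last char: 'b')
  sorted[3] = aba$ba  (last char: 'a')
  sorted[4] = ba$baa  (last char: 'a')
  sorted[5] = baaba$  (last char: '$')
Last column: abbaa$
Original string S is at sorted index 5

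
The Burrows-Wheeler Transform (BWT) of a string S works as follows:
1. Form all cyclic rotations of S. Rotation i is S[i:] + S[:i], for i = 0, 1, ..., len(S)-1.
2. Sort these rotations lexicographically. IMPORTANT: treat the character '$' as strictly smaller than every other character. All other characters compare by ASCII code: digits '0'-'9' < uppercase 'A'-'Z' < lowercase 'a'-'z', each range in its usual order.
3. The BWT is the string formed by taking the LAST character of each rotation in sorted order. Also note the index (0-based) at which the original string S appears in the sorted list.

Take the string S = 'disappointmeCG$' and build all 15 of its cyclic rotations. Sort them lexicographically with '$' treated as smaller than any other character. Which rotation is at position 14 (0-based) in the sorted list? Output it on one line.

Answer: tmeCG$disappoin

Derivation:
All 15 rotations (rotation i = S[i:]+S[:i]):
  rot[0] = disappointmeCG$
  rot[1] = isappointmeCG$d
  rot[2] = sappointmeCG$di
  rot[3] = appointmeCG$dis
  rot[4] = ppointmeCG$disa
  rot[5] = pointmeCG$disap
  rot[6] = ointmeCG$disapp
  rot[7] = intmeCG$disappo
  rot[8] = ntmeCG$disappoi
  rot[9] = tmeCG$disappoin
  rot[10] = meCG$disappoint
  rot[11] = eCG$disappointm
  rot[12] = CG$disappointme
  rot[13] = G$disappointmeC
  rot[14] = $disappointmeCG
Sorted (with $ < everything):
  sorted[0] = $disappointmeCG
  sorted[1] = CG$disappointme
  sorted[2] = G$disappointmeC
  sorted[3] = appointmeCG$dis
  sorted[4] = disappointmeCG$
  sorted[5] = eCG$disappointm
  sorted[6] = intmeCG$disappo
  sorted[7] = isappointmeCG$d
  sorted[8] = meCG$disappoint
  sorted[9] = ntmeCG$disappoi
  sorted[10] = ointmeCG$disapp
  sorted[11] = pointmeCG$disap
  sorted[12] = ppointmeCG$disa
  sorted[13] = sappointmeCG$di
  sorted[14] = tmeCG$disappoin
sorted[14] = tmeCG$disappoin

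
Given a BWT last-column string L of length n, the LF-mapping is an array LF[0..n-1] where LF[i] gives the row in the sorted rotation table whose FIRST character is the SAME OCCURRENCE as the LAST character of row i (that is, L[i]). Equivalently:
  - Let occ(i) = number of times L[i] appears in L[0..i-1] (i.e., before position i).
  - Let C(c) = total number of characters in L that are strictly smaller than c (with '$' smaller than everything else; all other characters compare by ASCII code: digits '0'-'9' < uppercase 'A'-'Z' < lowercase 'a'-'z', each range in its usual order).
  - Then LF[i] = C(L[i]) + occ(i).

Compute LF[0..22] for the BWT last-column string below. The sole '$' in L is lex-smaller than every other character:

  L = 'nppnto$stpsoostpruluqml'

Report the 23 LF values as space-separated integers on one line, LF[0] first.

Answer: 4 9 10 5 18 6 0 15 19 11 16 7 8 17 20 12 14 21 1 22 13 3 2

Derivation:
Char counts: '$':1, 'l':2, 'm':1, 'n':2, 'o':3, 'p':4, 'q':1, 'r':1, 's':3, 't':3, 'u':2
C (first-col start): C('$')=0, C('l')=1, C('m')=3, C('n')=4, C('o')=6, C('p')=9, C('q')=13, C('r')=14, C('s')=15, C('t')=18, C('u')=21
L[0]='n': occ=0, LF[0]=C('n')+0=4+0=4
L[1]='p': occ=0, LF[1]=C('p')+0=9+0=9
L[2]='p': occ=1, LF[2]=C('p')+1=9+1=10
L[3]='n': occ=1, LF[3]=C('n')+1=4+1=5
L[4]='t': occ=0, LF[4]=C('t')+0=18+0=18
L[5]='o': occ=0, LF[5]=C('o')+0=6+0=6
L[6]='$': occ=0, LF[6]=C('$')+0=0+0=0
L[7]='s': occ=0, LF[7]=C('s')+0=15+0=15
L[8]='t': occ=1, LF[8]=C('t')+1=18+1=19
L[9]='p': occ=2, LF[9]=C('p')+2=9+2=11
L[10]='s': occ=1, LF[10]=C('s')+1=15+1=16
L[11]='o': occ=1, LF[11]=C('o')+1=6+1=7
L[12]='o': occ=2, LF[12]=C('o')+2=6+2=8
L[13]='s': occ=2, LF[13]=C('s')+2=15+2=17
L[14]='t': occ=2, LF[14]=C('t')+2=18+2=20
L[15]='p': occ=3, LF[15]=C('p')+3=9+3=12
L[16]='r': occ=0, LF[16]=C('r')+0=14+0=14
L[17]='u': occ=0, LF[17]=C('u')+0=21+0=21
L[18]='l': occ=0, LF[18]=C('l')+0=1+0=1
L[19]='u': occ=1, LF[19]=C('u')+1=21+1=22
L[20]='q': occ=0, LF[20]=C('q')+0=13+0=13
L[21]='m': occ=0, LF[21]=C('m')+0=3+0=3
L[22]='l': occ=1, LF[22]=C('l')+1=1+1=2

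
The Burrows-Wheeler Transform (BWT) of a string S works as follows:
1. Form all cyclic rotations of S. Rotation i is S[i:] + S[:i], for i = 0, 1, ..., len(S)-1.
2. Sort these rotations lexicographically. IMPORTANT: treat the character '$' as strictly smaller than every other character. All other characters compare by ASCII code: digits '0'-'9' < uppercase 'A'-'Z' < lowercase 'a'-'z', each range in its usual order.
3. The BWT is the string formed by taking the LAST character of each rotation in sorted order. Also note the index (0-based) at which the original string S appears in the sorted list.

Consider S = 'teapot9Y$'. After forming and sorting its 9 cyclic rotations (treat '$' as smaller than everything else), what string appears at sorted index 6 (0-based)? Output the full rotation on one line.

All 9 rotations (rotation i = S[i:]+S[:i]):
  rot[0] = teapot9Y$
  rot[1] = eapot9Y$t
  rot[2] = apot9Y$te
  rot[3] = pot9Y$tea
  rot[4] = ot9Y$teap
  rot[5] = t9Y$teapo
  rot[6] = 9Y$teapot
  rot[7] = Y$teapot9
  rot[8] = $teapot9Y
Sorted (with $ < everything):
  sorted[0] = $teapot9Y
  sorted[1] = 9Y$teapot
  sorted[2] = Y$teapot9
  sorted[3] = apot9Y$te
  sorted[4] = eapot9Y$t
  sorted[5] = ot9Y$teap
  sorted[6] = pot9Y$tea
  sorted[7] = t9Y$teapo
  sorted[8] = teapot9Y$
sorted[6] = pot9Y$tea

Answer: pot9Y$tea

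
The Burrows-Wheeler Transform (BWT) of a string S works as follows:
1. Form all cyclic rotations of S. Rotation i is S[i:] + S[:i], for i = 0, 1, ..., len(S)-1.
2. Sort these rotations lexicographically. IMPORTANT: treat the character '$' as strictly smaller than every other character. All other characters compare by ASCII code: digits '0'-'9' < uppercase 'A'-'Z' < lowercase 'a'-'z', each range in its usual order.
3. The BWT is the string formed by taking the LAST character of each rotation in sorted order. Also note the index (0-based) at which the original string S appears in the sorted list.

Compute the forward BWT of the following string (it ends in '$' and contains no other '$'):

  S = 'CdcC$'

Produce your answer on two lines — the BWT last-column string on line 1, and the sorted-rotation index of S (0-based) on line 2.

Answer: Cc$dC
2

Derivation:
All 5 rotations (rotation i = S[i:]+S[:i]):
  rot[0] = CdcC$
  rot[1] = dcC$C
  rot[2] = cC$Cd
  rot[3] = C$Cdc
  rot[4] = $CdcC
Sorted (with $ < everything):
  sorted[0] = $CdcC  (last char: 'C')
  sorted[1] = C$Cdc  (last char: 'c')
  sorted[2] = CdcC$  (last char: '$')
  sorted[3] = cC$Cd  (last char: 'd')
  sorted[4] = dcC$C  (last char: 'C')
Last column: Cc$dC
Original string S is at sorted index 2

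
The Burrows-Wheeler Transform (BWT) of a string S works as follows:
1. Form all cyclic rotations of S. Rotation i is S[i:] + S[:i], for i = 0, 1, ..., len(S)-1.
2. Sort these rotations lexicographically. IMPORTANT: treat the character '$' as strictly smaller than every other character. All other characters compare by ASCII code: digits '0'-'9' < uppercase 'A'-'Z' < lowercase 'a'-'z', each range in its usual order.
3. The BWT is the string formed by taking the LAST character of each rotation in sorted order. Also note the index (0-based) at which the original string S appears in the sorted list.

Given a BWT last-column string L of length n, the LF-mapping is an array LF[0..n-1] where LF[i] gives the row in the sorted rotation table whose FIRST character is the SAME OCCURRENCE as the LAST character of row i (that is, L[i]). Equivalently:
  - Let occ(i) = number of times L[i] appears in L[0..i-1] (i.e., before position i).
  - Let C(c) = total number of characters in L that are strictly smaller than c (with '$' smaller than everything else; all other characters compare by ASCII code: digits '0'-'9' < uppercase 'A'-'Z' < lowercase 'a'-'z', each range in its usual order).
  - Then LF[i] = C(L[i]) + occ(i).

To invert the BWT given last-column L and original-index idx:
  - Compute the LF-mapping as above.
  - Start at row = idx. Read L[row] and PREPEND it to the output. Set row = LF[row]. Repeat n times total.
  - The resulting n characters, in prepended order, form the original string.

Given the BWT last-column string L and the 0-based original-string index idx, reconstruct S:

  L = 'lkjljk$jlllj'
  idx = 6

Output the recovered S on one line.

Answer: kkjjjlllljl$

Derivation:
LF mapping: 7 5 1 8 2 6 0 3 9 10 11 4
Walk LF starting at row 6, prepending L[row]:
  step 1: row=6, L[6]='$', prepend. Next row=LF[6]=0
  step 2: row=0, L[0]='l', prepend. Next row=LF[0]=7
  step 3: row=7, L[7]='j', prepend. Next row=LF[7]=3
  step 4: row=3, L[3]='l', prepend. Next row=LF[3]=8
  step 5: row=8, L[8]='l', prepend. Next row=LF[8]=9
  step 6: row=9, L[9]='l', prepend. Next row=LF[9]=10
  step 7: row=10, L[10]='l', prepend. Next row=LF[10]=11
  step 8: row=11, L[11]='j', prepend. Next row=LF[11]=4
  step 9: row=4, L[4]='j', prepend. Next row=LF[4]=2
  step 10: row=2, L[2]='j', prepend. Next row=LF[2]=1
  step 11: row=1, L[1]='k', prepend. Next row=LF[1]=5
  step 12: row=5, L[5]='k', prepend. Next row=LF[5]=6
Reversed output: kkjjjlllljl$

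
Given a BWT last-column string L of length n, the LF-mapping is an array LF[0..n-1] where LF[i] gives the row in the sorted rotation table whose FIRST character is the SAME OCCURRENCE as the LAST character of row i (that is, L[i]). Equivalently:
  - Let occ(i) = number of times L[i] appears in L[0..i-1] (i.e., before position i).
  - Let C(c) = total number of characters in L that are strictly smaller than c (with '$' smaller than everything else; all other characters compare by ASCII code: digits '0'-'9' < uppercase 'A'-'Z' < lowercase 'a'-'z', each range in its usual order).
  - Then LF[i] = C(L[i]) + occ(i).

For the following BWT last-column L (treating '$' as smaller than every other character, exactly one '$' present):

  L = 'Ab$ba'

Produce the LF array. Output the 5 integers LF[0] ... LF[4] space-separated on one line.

Char counts: '$':1, 'A':1, 'a':1, 'b':2
C (first-col start): C('$')=0, C('A')=1, C('a')=2, C('b')=3
L[0]='A': occ=0, LF[0]=C('A')+0=1+0=1
L[1]='b': occ=0, LF[1]=C('b')+0=3+0=3
L[2]='$': occ=0, LF[2]=C('$')+0=0+0=0
L[3]='b': occ=1, LF[3]=C('b')+1=3+1=4
L[4]='a': occ=0, LF[4]=C('a')+0=2+0=2

Answer: 1 3 0 4 2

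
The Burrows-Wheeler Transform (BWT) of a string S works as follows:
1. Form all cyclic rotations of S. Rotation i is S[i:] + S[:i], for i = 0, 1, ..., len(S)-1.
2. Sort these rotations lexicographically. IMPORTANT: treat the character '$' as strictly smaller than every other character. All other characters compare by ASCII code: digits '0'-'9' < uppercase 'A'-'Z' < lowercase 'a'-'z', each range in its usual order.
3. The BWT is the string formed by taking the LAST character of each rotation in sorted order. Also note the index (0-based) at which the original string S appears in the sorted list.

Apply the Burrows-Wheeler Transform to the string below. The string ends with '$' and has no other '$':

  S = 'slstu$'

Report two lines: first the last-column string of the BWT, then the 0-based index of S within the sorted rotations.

All 6 rotations (rotation i = S[i:]+S[:i]):
  rot[0] = slstu$
  rot[1] = lstu$s
  rot[2] = stu$sl
  rot[3] = tu$sls
  rot[4] = u$slst
  rot[5] = $slstu
Sorted (with $ < everything):
  sorted[0] = $slstu  (last char: 'u')
  sorted[1] = lstu$s  (last char: 's')
  sorted[2] = slstu$  (last char: '$')
  sorted[3] = stu$sl  (last char: 'l')
  sorted[4] = tu$sls  (last char: 's')
  sorted[5] = u$slst  (last char: 't')
Last column: us$lst
Original string S is at sorted index 2

Answer: us$lst
2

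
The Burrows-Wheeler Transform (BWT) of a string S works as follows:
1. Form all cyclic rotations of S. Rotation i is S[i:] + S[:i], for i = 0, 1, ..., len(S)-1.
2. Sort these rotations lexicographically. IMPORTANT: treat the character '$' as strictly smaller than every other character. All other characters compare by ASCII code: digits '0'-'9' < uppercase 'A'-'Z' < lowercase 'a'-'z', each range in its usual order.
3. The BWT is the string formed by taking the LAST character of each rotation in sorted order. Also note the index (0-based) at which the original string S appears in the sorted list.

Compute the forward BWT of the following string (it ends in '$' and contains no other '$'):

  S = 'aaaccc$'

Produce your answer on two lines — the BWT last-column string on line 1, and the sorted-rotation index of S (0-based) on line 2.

Answer: c$aacca
1

Derivation:
All 7 rotations (rotation i = S[i:]+S[:i]):
  rot[0] = aaaccc$
  rot[1] = aaccc$a
  rot[2] = accc$aa
  rot[3] = ccc$aaa
  rot[4] = cc$aaac
  rot[5] = c$aaacc
  rot[6] = $aaaccc
Sorted (with $ < everything):
  sorted[0] = $aaaccc  (last char: 'c')
  sorted[1] = aaaccc$  (last char: '$')
  sorted[2] = aaccc$a  (last char: 'a')
  sorted[3] = accc$aa  (last char: 'a')
  sorted[4] = c$aaacc  (last char: 'c')
  sorted[5] = cc$aaac  (last char: 'c')
  sorted[6] = ccc$aaa  (last char: 'a')
Last column: c$aacca
Original string S is at sorted index 1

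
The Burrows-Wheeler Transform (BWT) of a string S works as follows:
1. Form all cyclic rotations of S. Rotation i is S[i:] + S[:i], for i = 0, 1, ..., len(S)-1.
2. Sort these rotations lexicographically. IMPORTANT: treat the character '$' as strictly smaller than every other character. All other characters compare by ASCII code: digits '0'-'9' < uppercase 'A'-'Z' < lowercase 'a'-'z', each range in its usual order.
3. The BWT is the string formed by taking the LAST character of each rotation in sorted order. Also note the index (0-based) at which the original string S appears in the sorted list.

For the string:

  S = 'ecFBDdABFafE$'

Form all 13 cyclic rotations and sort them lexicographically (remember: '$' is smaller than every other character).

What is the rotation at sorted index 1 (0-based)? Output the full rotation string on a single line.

Answer: ABFafE$ecFBDd

Derivation:
All 13 rotations (rotation i = S[i:]+S[:i]):
  rot[0] = ecFBDdABFafE$
  rot[1] = cFBDdABFafE$e
  rot[2] = FBDdABFafE$ec
  rot[3] = BDdABFafE$ecF
  rot[4] = DdABFafE$ecFB
  rot[5] = dABFafE$ecFBD
  rot[6] = ABFafE$ecFBDd
  rot[7] = BFafE$ecFBDdA
  rot[8] = FafE$ecFBDdAB
  rot[9] = afE$ecFBDdABF
  rot[10] = fE$ecFBDdABFa
  rot[11] = E$ecFBDdABFaf
  rot[12] = $ecFBDdABFafE
Sorted (with $ < everything):
  sorted[0] = $ecFBDdABFafE
  sorted[1] = ABFafE$ecFBDd
  sorted[2] = BDdABFafE$ecF
  sorted[3] = BFafE$ecFBDdA
  sorted[4] = DdABFafE$ecFB
  sorted[5] = E$ecFBDdABFaf
  sorted[6] = FBDdABFafE$ec
  sorted[7] = FafE$ecFBDdAB
  sorted[8] = afE$ecFBDdABF
  sorted[9] = cFBDdABFafE$e
  sorted[10] = dABFafE$ecFBD
  sorted[11] = ecFBDdABFafE$
  sorted[12] = fE$ecFBDdABFa
sorted[1] = ABFafE$ecFBDd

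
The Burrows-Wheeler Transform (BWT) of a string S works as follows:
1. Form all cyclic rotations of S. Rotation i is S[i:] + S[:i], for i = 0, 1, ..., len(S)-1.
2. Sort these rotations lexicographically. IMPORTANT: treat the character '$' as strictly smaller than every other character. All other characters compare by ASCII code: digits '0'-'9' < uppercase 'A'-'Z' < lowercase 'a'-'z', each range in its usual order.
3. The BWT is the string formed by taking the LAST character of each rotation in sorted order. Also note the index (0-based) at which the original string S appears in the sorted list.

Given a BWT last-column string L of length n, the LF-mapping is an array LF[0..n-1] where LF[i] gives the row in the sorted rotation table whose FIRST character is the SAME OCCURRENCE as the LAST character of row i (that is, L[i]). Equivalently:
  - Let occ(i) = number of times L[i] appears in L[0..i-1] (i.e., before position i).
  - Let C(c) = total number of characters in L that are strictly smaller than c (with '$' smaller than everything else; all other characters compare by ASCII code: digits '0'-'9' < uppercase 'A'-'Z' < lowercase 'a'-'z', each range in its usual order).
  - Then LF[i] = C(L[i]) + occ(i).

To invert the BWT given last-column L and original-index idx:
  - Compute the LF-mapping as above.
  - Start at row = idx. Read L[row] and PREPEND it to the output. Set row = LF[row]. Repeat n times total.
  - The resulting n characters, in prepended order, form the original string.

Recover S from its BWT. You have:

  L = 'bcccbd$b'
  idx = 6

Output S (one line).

LF mapping: 1 4 5 6 2 7 0 3
Walk LF starting at row 6, prepending L[row]:
  step 1: row=6, L[6]='$', prepend. Next row=LF[6]=0
  step 2: row=0, L[0]='b', prepend. Next row=LF[0]=1
  step 3: row=1, L[1]='c', prepend. Next row=LF[1]=4
  step 4: row=4, L[4]='b', prepend. Next row=LF[4]=2
  step 5: row=2, L[2]='c', prepend. Next row=LF[2]=5
  step 6: row=5, L[5]='d', prepend. Next row=LF[5]=7
  step 7: row=7, L[7]='b', prepend. Next row=LF[7]=3
  step 8: row=3, L[3]='c', prepend. Next row=LF[3]=6
Reversed output: cbdcbcb$

Answer: cbdcbcb$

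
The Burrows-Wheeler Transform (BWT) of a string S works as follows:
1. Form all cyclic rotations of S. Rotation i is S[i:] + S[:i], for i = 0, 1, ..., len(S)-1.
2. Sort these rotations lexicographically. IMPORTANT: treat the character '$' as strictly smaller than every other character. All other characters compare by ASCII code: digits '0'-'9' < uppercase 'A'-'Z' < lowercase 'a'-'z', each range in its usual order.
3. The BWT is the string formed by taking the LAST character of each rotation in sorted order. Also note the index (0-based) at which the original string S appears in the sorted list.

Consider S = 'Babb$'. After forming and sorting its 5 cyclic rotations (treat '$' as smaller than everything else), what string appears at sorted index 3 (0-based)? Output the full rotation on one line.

Answer: b$Bab

Derivation:
All 5 rotations (rotation i = S[i:]+S[:i]):
  rot[0] = Babb$
  rot[1] = abb$B
  rot[2] = bb$Ba
  rot[3] = b$Bab
  rot[4] = $Babb
Sorted (with $ < everything):
  sorted[0] = $Babb
  sorted[1] = Babb$
  sorted[2] = abb$B
  sorted[3] = b$Bab
  sorted[4] = bb$Ba
sorted[3] = b$Bab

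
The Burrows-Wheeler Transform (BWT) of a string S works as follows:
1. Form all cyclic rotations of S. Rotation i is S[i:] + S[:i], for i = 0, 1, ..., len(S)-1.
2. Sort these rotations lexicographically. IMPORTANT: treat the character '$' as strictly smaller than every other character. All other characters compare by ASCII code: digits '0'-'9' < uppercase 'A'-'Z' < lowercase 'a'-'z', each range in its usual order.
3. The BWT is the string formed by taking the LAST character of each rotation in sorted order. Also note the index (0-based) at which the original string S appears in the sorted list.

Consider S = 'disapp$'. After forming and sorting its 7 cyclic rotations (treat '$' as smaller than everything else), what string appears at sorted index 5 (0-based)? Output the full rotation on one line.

All 7 rotations (rotation i = S[i:]+S[:i]):
  rot[0] = disapp$
  rot[1] = isapp$d
  rot[2] = sapp$di
  rot[3] = app$dis
  rot[4] = pp$disa
  rot[5] = p$disap
  rot[6] = $disapp
Sorted (with $ < everything):
  sorted[0] = $disapp
  sorted[1] = app$dis
  sorted[2] = disapp$
  sorted[3] = isapp$d
  sorted[4] = p$disap
  sorted[5] = pp$disa
  sorted[6] = sapp$di
sorted[5] = pp$disa

Answer: pp$disa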